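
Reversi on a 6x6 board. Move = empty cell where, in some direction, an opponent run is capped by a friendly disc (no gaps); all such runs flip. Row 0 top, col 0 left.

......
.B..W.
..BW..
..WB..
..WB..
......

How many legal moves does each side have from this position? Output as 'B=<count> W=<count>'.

-- B to move --
(0,3): no bracket -> illegal
(0,4): no bracket -> illegal
(0,5): no bracket -> illegal
(1,2): no bracket -> illegal
(1,3): flips 1 -> legal
(1,5): no bracket -> illegal
(2,1): flips 1 -> legal
(2,4): flips 1 -> legal
(2,5): no bracket -> illegal
(3,1): flips 1 -> legal
(3,4): no bracket -> illegal
(4,1): flips 1 -> legal
(5,1): flips 1 -> legal
(5,2): flips 2 -> legal
(5,3): no bracket -> illegal
B mobility = 7
-- W to move --
(0,0): no bracket -> illegal
(0,1): no bracket -> illegal
(0,2): no bracket -> illegal
(1,0): no bracket -> illegal
(1,2): flips 1 -> legal
(1,3): no bracket -> illegal
(2,0): no bracket -> illegal
(2,1): flips 1 -> legal
(2,4): flips 1 -> legal
(3,1): no bracket -> illegal
(3,4): flips 1 -> legal
(4,4): flips 1 -> legal
(5,2): no bracket -> illegal
(5,3): flips 2 -> legal
(5,4): flips 1 -> legal
W mobility = 7

Answer: B=7 W=7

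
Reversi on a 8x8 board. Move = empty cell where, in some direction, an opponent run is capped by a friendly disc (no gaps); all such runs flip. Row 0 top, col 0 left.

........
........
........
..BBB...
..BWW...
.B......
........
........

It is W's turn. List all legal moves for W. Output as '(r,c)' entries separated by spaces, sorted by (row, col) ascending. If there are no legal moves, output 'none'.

Answer: (2,1) (2,2) (2,3) (2,4) (2,5) (4,1)

Derivation:
(2,1): flips 1 -> legal
(2,2): flips 1 -> legal
(2,3): flips 1 -> legal
(2,4): flips 1 -> legal
(2,5): flips 1 -> legal
(3,1): no bracket -> illegal
(3,5): no bracket -> illegal
(4,0): no bracket -> illegal
(4,1): flips 1 -> legal
(4,5): no bracket -> illegal
(5,0): no bracket -> illegal
(5,2): no bracket -> illegal
(5,3): no bracket -> illegal
(6,0): no bracket -> illegal
(6,1): no bracket -> illegal
(6,2): no bracket -> illegal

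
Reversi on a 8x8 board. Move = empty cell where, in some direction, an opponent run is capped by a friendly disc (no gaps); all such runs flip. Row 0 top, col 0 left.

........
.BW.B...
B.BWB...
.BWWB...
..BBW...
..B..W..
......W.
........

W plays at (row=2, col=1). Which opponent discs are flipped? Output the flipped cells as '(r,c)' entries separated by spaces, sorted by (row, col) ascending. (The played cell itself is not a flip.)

Answer: (2,2)

Derivation:
Dir NW: first cell '.' (not opp) -> no flip
Dir N: opp run (1,1), next='.' -> no flip
Dir NE: first cell 'W' (not opp) -> no flip
Dir W: opp run (2,0), next=edge -> no flip
Dir E: opp run (2,2) capped by W -> flip
Dir SW: first cell '.' (not opp) -> no flip
Dir S: opp run (3,1), next='.' -> no flip
Dir SE: first cell 'W' (not opp) -> no flip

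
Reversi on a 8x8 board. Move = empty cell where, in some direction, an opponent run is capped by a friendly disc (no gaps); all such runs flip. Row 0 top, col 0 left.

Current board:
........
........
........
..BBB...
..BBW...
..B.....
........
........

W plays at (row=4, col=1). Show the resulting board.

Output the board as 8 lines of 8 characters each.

Answer: ........
........
........
..BBB...
.WWWW...
..B.....
........
........

Derivation:
Place W at (4,1); scan 8 dirs for brackets.
Dir NW: first cell '.' (not opp) -> no flip
Dir N: first cell '.' (not opp) -> no flip
Dir NE: opp run (3,2), next='.' -> no flip
Dir W: first cell '.' (not opp) -> no flip
Dir E: opp run (4,2) (4,3) capped by W -> flip
Dir SW: first cell '.' (not opp) -> no flip
Dir S: first cell '.' (not opp) -> no flip
Dir SE: opp run (5,2), next='.' -> no flip
All flips: (4,2) (4,3)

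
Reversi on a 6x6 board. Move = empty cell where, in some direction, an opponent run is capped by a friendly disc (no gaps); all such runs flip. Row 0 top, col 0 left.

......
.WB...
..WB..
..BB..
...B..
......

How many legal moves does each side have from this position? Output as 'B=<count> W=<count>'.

Answer: B=3 W=5

Derivation:
-- B to move --
(0,0): flips 2 -> legal
(0,1): no bracket -> illegal
(0,2): no bracket -> illegal
(1,0): flips 1 -> legal
(1,3): no bracket -> illegal
(2,0): no bracket -> illegal
(2,1): flips 1 -> legal
(3,1): no bracket -> illegal
B mobility = 3
-- W to move --
(0,1): no bracket -> illegal
(0,2): flips 1 -> legal
(0,3): no bracket -> illegal
(1,3): flips 1 -> legal
(1,4): no bracket -> illegal
(2,1): no bracket -> illegal
(2,4): flips 1 -> legal
(3,1): no bracket -> illegal
(3,4): no bracket -> illegal
(4,1): no bracket -> illegal
(4,2): flips 1 -> legal
(4,4): flips 1 -> legal
(5,2): no bracket -> illegal
(5,3): no bracket -> illegal
(5,4): no bracket -> illegal
W mobility = 5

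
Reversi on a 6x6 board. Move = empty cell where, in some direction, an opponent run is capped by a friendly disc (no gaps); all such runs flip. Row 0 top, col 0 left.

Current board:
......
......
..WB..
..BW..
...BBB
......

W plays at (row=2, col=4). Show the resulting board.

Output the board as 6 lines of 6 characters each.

Place W at (2,4); scan 8 dirs for brackets.
Dir NW: first cell '.' (not opp) -> no flip
Dir N: first cell '.' (not opp) -> no flip
Dir NE: first cell '.' (not opp) -> no flip
Dir W: opp run (2,3) capped by W -> flip
Dir E: first cell '.' (not opp) -> no flip
Dir SW: first cell 'W' (not opp) -> no flip
Dir S: first cell '.' (not opp) -> no flip
Dir SE: first cell '.' (not opp) -> no flip
All flips: (2,3)

Answer: ......
......
..WWW.
..BW..
...BBB
......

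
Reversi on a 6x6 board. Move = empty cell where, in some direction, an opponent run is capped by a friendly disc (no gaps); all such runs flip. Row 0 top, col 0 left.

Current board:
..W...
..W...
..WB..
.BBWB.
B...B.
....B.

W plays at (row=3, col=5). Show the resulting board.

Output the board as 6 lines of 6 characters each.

Place W at (3,5); scan 8 dirs for brackets.
Dir NW: first cell '.' (not opp) -> no flip
Dir N: first cell '.' (not opp) -> no flip
Dir NE: edge -> no flip
Dir W: opp run (3,4) capped by W -> flip
Dir E: edge -> no flip
Dir SW: opp run (4,4), next='.' -> no flip
Dir S: first cell '.' (not opp) -> no flip
Dir SE: edge -> no flip
All flips: (3,4)

Answer: ..W...
..W...
..WB..
.BBWWW
B...B.
....B.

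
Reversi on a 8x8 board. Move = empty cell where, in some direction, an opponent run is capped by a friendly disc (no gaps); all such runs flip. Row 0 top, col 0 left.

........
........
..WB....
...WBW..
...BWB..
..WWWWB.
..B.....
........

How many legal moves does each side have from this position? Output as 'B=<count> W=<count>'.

Answer: B=11 W=10

Derivation:
-- B to move --
(1,1): no bracket -> illegal
(1,2): no bracket -> illegal
(1,3): no bracket -> illegal
(2,1): flips 1 -> legal
(2,4): no bracket -> illegal
(2,5): flips 1 -> legal
(2,6): flips 3 -> legal
(3,1): no bracket -> illegal
(3,2): flips 1 -> legal
(3,6): flips 1 -> legal
(4,1): no bracket -> illegal
(4,2): flips 1 -> legal
(4,6): no bracket -> illegal
(5,1): flips 4 -> legal
(6,1): flips 1 -> legal
(6,3): flips 2 -> legal
(6,4): flips 2 -> legal
(6,5): flips 2 -> legal
(6,6): no bracket -> illegal
B mobility = 11
-- W to move --
(1,2): no bracket -> illegal
(1,3): flips 1 -> legal
(1,4): no bracket -> illegal
(2,4): flips 2 -> legal
(2,5): flips 2 -> legal
(3,2): flips 1 -> legal
(3,6): flips 1 -> legal
(4,2): flips 1 -> legal
(4,6): flips 1 -> legal
(4,7): no bracket -> illegal
(5,1): no bracket -> illegal
(5,7): flips 1 -> legal
(6,1): no bracket -> illegal
(6,3): no bracket -> illegal
(6,5): no bracket -> illegal
(6,6): no bracket -> illegal
(6,7): no bracket -> illegal
(7,1): flips 1 -> legal
(7,2): flips 1 -> legal
(7,3): no bracket -> illegal
W mobility = 10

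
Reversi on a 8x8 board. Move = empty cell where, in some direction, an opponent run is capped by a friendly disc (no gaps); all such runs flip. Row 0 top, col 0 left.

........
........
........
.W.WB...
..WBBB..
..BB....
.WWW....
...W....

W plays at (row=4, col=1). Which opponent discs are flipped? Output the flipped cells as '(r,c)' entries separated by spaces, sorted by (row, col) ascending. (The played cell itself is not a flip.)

Dir NW: first cell '.' (not opp) -> no flip
Dir N: first cell 'W' (not opp) -> no flip
Dir NE: first cell '.' (not opp) -> no flip
Dir W: first cell '.' (not opp) -> no flip
Dir E: first cell 'W' (not opp) -> no flip
Dir SW: first cell '.' (not opp) -> no flip
Dir S: first cell '.' (not opp) -> no flip
Dir SE: opp run (5,2) capped by W -> flip

Answer: (5,2)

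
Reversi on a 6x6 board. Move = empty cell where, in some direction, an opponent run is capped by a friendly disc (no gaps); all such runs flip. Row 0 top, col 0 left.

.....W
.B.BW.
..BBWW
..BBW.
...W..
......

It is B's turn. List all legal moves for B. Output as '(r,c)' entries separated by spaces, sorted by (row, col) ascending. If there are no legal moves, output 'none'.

(0,3): no bracket -> illegal
(0,4): no bracket -> illegal
(1,5): flips 2 -> legal
(3,5): flips 2 -> legal
(4,2): no bracket -> illegal
(4,4): no bracket -> illegal
(4,5): flips 1 -> legal
(5,2): no bracket -> illegal
(5,3): flips 1 -> legal
(5,4): flips 1 -> legal

Answer: (1,5) (3,5) (4,5) (5,3) (5,4)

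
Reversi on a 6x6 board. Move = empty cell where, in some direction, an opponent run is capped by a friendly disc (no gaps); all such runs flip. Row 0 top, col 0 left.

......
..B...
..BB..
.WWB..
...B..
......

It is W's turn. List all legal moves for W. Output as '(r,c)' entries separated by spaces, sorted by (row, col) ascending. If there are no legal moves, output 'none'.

Answer: (0,2) (1,3) (1,4) (3,4) (5,4)

Derivation:
(0,1): no bracket -> illegal
(0,2): flips 2 -> legal
(0,3): no bracket -> illegal
(1,1): no bracket -> illegal
(1,3): flips 1 -> legal
(1,4): flips 1 -> legal
(2,1): no bracket -> illegal
(2,4): no bracket -> illegal
(3,4): flips 1 -> legal
(4,2): no bracket -> illegal
(4,4): no bracket -> illegal
(5,2): no bracket -> illegal
(5,3): no bracket -> illegal
(5,4): flips 1 -> legal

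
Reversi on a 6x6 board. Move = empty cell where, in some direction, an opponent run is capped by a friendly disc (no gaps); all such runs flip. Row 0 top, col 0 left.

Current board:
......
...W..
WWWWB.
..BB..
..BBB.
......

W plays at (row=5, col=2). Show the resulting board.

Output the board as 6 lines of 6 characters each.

Place W at (5,2); scan 8 dirs for brackets.
Dir NW: first cell '.' (not opp) -> no flip
Dir N: opp run (4,2) (3,2) capped by W -> flip
Dir NE: opp run (4,3), next='.' -> no flip
Dir W: first cell '.' (not opp) -> no flip
Dir E: first cell '.' (not opp) -> no flip
Dir SW: edge -> no flip
Dir S: edge -> no flip
Dir SE: edge -> no flip
All flips: (3,2) (4,2)

Answer: ......
...W..
WWWWB.
..WB..
..WBB.
..W...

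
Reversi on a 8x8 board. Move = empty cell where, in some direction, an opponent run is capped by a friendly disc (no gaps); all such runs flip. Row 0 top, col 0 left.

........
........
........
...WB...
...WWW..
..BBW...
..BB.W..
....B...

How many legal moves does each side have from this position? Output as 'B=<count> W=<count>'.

-- B to move --
(2,2): no bracket -> illegal
(2,3): flips 2 -> legal
(2,4): no bracket -> illegal
(3,2): flips 1 -> legal
(3,5): flips 1 -> legal
(3,6): flips 2 -> legal
(4,2): no bracket -> illegal
(4,6): no bracket -> illegal
(5,5): flips 1 -> legal
(5,6): flips 2 -> legal
(6,4): flips 2 -> legal
(6,6): no bracket -> illegal
(7,5): no bracket -> illegal
(7,6): no bracket -> illegal
B mobility = 7
-- W to move --
(2,3): flips 1 -> legal
(2,4): flips 1 -> legal
(2,5): flips 1 -> legal
(3,5): flips 1 -> legal
(4,1): no bracket -> illegal
(4,2): no bracket -> illegal
(5,1): flips 2 -> legal
(6,1): flips 1 -> legal
(6,4): no bracket -> illegal
(7,1): flips 2 -> legal
(7,2): flips 1 -> legal
(7,3): flips 2 -> legal
(7,5): no bracket -> illegal
W mobility = 9

Answer: B=7 W=9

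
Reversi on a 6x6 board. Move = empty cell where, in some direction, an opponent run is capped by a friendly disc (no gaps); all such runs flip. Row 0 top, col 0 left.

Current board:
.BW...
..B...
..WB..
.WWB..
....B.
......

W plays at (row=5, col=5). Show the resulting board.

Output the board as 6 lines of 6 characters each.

Place W at (5,5); scan 8 dirs for brackets.
Dir NW: opp run (4,4) (3,3) capped by W -> flip
Dir N: first cell '.' (not opp) -> no flip
Dir NE: edge -> no flip
Dir W: first cell '.' (not opp) -> no flip
Dir E: edge -> no flip
Dir SW: edge -> no flip
Dir S: edge -> no flip
Dir SE: edge -> no flip
All flips: (3,3) (4,4)

Answer: .BW...
..B...
..WB..
.WWW..
....W.
.....W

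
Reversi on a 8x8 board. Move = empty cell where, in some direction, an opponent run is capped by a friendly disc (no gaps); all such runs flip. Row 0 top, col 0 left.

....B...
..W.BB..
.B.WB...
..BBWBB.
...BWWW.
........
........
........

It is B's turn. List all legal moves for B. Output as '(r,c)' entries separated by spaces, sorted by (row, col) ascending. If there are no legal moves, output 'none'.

(0,1): no bracket -> illegal
(0,2): no bracket -> illegal
(0,3): flips 1 -> legal
(1,1): no bracket -> illegal
(1,3): flips 1 -> legal
(2,2): flips 1 -> legal
(2,5): flips 1 -> legal
(3,7): no bracket -> illegal
(4,7): flips 3 -> legal
(5,3): flips 1 -> legal
(5,4): flips 3 -> legal
(5,5): flips 2 -> legal
(5,6): flips 1 -> legal
(5,7): flips 1 -> legal

Answer: (0,3) (1,3) (2,2) (2,5) (4,7) (5,3) (5,4) (5,5) (5,6) (5,7)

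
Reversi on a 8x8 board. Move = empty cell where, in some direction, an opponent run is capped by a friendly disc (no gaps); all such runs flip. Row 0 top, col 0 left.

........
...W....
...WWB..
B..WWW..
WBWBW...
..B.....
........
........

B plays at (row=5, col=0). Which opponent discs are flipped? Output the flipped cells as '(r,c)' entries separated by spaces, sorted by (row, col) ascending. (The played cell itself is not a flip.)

Dir NW: edge -> no flip
Dir N: opp run (4,0) capped by B -> flip
Dir NE: first cell 'B' (not opp) -> no flip
Dir W: edge -> no flip
Dir E: first cell '.' (not opp) -> no flip
Dir SW: edge -> no flip
Dir S: first cell '.' (not opp) -> no flip
Dir SE: first cell '.' (not opp) -> no flip

Answer: (4,0)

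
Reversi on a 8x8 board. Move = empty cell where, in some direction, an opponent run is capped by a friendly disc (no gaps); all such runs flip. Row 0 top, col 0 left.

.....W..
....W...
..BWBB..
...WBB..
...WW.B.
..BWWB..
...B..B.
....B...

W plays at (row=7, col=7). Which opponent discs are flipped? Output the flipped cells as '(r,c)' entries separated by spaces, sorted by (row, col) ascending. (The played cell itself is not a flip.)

Answer: (5,5) (6,6)

Derivation:
Dir NW: opp run (6,6) (5,5) capped by W -> flip
Dir N: first cell '.' (not opp) -> no flip
Dir NE: edge -> no flip
Dir W: first cell '.' (not opp) -> no flip
Dir E: edge -> no flip
Dir SW: edge -> no flip
Dir S: edge -> no flip
Dir SE: edge -> no flip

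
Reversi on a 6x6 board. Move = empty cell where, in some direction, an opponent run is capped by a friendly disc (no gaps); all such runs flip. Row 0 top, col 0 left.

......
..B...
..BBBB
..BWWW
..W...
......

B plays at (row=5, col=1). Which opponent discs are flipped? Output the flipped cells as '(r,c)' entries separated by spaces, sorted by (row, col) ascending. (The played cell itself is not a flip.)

Answer: (3,3) (4,2)

Derivation:
Dir NW: first cell '.' (not opp) -> no flip
Dir N: first cell '.' (not opp) -> no flip
Dir NE: opp run (4,2) (3,3) capped by B -> flip
Dir W: first cell '.' (not opp) -> no flip
Dir E: first cell '.' (not opp) -> no flip
Dir SW: edge -> no flip
Dir S: edge -> no flip
Dir SE: edge -> no flip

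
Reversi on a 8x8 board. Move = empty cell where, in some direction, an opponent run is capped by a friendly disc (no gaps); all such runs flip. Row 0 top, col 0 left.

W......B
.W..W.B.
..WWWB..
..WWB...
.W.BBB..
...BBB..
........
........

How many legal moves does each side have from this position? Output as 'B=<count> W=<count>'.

-- B to move --
(0,1): no bracket -> illegal
(0,2): no bracket -> illegal
(0,3): flips 1 -> legal
(0,4): flips 2 -> legal
(0,5): no bracket -> illegal
(1,0): no bracket -> illegal
(1,2): flips 1 -> legal
(1,3): flips 2 -> legal
(1,5): no bracket -> illegal
(2,0): no bracket -> illegal
(2,1): flips 4 -> legal
(3,0): no bracket -> illegal
(3,1): flips 2 -> legal
(3,5): no bracket -> illegal
(4,0): no bracket -> illegal
(4,2): no bracket -> illegal
(5,0): no bracket -> illegal
(5,1): no bracket -> illegal
(5,2): no bracket -> illegal
B mobility = 6
-- W to move --
(0,5): no bracket -> illegal
(0,6): no bracket -> illegal
(1,5): no bracket -> illegal
(1,7): no bracket -> illegal
(2,6): flips 1 -> legal
(2,7): no bracket -> illegal
(3,5): flips 1 -> legal
(3,6): flips 1 -> legal
(4,2): no bracket -> illegal
(4,6): no bracket -> illegal
(5,2): no bracket -> illegal
(5,6): flips 2 -> legal
(6,2): no bracket -> illegal
(6,3): flips 2 -> legal
(6,4): flips 3 -> legal
(6,5): flips 2 -> legal
(6,6): flips 2 -> legal
W mobility = 8

Answer: B=6 W=8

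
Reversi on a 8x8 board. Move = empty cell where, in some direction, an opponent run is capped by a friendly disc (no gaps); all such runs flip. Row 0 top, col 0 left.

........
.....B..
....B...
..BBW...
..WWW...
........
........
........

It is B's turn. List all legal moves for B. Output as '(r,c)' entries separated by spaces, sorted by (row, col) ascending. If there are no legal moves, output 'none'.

Answer: (3,5) (5,1) (5,2) (5,3) (5,4) (5,5)

Derivation:
(2,3): no bracket -> illegal
(2,5): no bracket -> illegal
(3,1): no bracket -> illegal
(3,5): flips 1 -> legal
(4,1): no bracket -> illegal
(4,5): no bracket -> illegal
(5,1): flips 1 -> legal
(5,2): flips 1 -> legal
(5,3): flips 1 -> legal
(5,4): flips 3 -> legal
(5,5): flips 1 -> legal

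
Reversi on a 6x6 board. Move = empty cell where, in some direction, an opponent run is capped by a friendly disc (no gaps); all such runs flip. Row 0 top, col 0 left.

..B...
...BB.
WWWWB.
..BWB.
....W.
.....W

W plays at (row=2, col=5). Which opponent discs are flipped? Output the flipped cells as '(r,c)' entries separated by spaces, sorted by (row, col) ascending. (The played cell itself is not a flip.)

Dir NW: opp run (1,4), next='.' -> no flip
Dir N: first cell '.' (not opp) -> no flip
Dir NE: edge -> no flip
Dir W: opp run (2,4) capped by W -> flip
Dir E: edge -> no flip
Dir SW: opp run (3,4), next='.' -> no flip
Dir S: first cell '.' (not opp) -> no flip
Dir SE: edge -> no flip

Answer: (2,4)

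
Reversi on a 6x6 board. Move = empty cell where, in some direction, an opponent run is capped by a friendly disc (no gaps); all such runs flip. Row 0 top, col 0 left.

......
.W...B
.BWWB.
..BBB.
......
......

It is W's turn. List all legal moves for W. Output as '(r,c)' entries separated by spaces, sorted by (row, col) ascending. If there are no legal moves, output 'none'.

(0,4): no bracket -> illegal
(0,5): no bracket -> illegal
(1,0): no bracket -> illegal
(1,2): no bracket -> illegal
(1,3): no bracket -> illegal
(1,4): no bracket -> illegal
(2,0): flips 1 -> legal
(2,5): flips 1 -> legal
(3,0): no bracket -> illegal
(3,1): flips 1 -> legal
(3,5): no bracket -> illegal
(4,1): flips 1 -> legal
(4,2): flips 1 -> legal
(4,3): flips 1 -> legal
(4,4): flips 1 -> legal
(4,5): flips 1 -> legal

Answer: (2,0) (2,5) (3,1) (4,1) (4,2) (4,3) (4,4) (4,5)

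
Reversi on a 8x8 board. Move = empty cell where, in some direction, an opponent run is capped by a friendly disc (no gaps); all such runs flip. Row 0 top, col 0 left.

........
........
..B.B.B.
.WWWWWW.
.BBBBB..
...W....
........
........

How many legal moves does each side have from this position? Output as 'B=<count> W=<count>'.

-- B to move --
(2,0): flips 1 -> legal
(2,1): flips 2 -> legal
(2,3): flips 3 -> legal
(2,5): flips 2 -> legal
(2,7): flips 1 -> legal
(3,0): no bracket -> illegal
(3,7): no bracket -> illegal
(4,0): flips 1 -> legal
(4,6): flips 2 -> legal
(4,7): no bracket -> illegal
(5,2): no bracket -> illegal
(5,4): no bracket -> illegal
(6,2): flips 1 -> legal
(6,3): flips 1 -> legal
(6,4): flips 1 -> legal
B mobility = 10
-- W to move --
(1,1): flips 1 -> legal
(1,2): flips 1 -> legal
(1,3): flips 2 -> legal
(1,4): flips 1 -> legal
(1,5): flips 1 -> legal
(1,6): flips 1 -> legal
(1,7): flips 1 -> legal
(2,1): no bracket -> illegal
(2,3): no bracket -> illegal
(2,5): no bracket -> illegal
(2,7): no bracket -> illegal
(3,0): no bracket -> illegal
(3,7): no bracket -> illegal
(4,0): no bracket -> illegal
(4,6): no bracket -> illegal
(5,0): flips 1 -> legal
(5,1): flips 2 -> legal
(5,2): flips 2 -> legal
(5,4): flips 3 -> legal
(5,5): flips 2 -> legal
(5,6): flips 1 -> legal
W mobility = 13

Answer: B=10 W=13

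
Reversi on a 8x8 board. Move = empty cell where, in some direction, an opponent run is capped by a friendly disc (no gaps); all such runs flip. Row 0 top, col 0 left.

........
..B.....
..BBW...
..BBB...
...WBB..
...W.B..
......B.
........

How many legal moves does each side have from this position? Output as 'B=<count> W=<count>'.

-- B to move --
(1,3): no bracket -> illegal
(1,4): flips 1 -> legal
(1,5): flips 1 -> legal
(2,5): flips 1 -> legal
(3,5): no bracket -> illegal
(4,2): flips 1 -> legal
(5,2): flips 1 -> legal
(5,4): flips 1 -> legal
(6,2): flips 1 -> legal
(6,3): flips 2 -> legal
(6,4): no bracket -> illegal
B mobility = 8
-- W to move --
(0,1): no bracket -> illegal
(0,2): no bracket -> illegal
(0,3): no bracket -> illegal
(1,1): no bracket -> illegal
(1,3): flips 2 -> legal
(1,4): no bracket -> illegal
(2,1): flips 3 -> legal
(2,5): flips 1 -> legal
(3,1): no bracket -> illegal
(3,5): flips 1 -> legal
(3,6): no bracket -> illegal
(4,1): no bracket -> illegal
(4,2): flips 1 -> legal
(4,6): flips 2 -> legal
(5,4): flips 2 -> legal
(5,6): no bracket -> illegal
(5,7): no bracket -> illegal
(6,4): no bracket -> illegal
(6,5): no bracket -> illegal
(6,7): no bracket -> illegal
(7,5): no bracket -> illegal
(7,6): no bracket -> illegal
(7,7): no bracket -> illegal
W mobility = 7

Answer: B=8 W=7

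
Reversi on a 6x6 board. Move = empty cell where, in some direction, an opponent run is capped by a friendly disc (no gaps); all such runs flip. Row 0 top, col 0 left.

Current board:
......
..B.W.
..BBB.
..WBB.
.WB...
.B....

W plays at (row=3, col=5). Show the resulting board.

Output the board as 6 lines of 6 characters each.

Answer: ......
..B.W.
..BBB.
..WWWW
.WB...
.B....

Derivation:
Place W at (3,5); scan 8 dirs for brackets.
Dir NW: opp run (2,4), next='.' -> no flip
Dir N: first cell '.' (not opp) -> no flip
Dir NE: edge -> no flip
Dir W: opp run (3,4) (3,3) capped by W -> flip
Dir E: edge -> no flip
Dir SW: first cell '.' (not opp) -> no flip
Dir S: first cell '.' (not opp) -> no flip
Dir SE: edge -> no flip
All flips: (3,3) (3,4)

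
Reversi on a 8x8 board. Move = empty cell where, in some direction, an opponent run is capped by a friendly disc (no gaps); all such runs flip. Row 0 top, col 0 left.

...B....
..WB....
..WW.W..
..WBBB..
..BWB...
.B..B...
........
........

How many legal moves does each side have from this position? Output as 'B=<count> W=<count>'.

Answer: B=9 W=8

Derivation:
-- B to move --
(0,1): flips 2 -> legal
(0,2): flips 3 -> legal
(1,1): flips 2 -> legal
(1,4): no bracket -> illegal
(1,5): flips 1 -> legal
(1,6): flips 1 -> legal
(2,1): flips 3 -> legal
(2,4): no bracket -> illegal
(2,6): no bracket -> illegal
(3,1): flips 2 -> legal
(3,6): no bracket -> illegal
(4,1): no bracket -> illegal
(5,2): flips 1 -> legal
(5,3): flips 1 -> legal
B mobility = 9
-- W to move --
(0,2): no bracket -> illegal
(0,4): flips 1 -> legal
(1,4): flips 1 -> legal
(2,4): no bracket -> illegal
(2,6): no bracket -> illegal
(3,1): no bracket -> illegal
(3,6): flips 3 -> legal
(4,0): no bracket -> illegal
(4,1): flips 1 -> legal
(4,5): flips 3 -> legal
(4,6): no bracket -> illegal
(5,0): no bracket -> illegal
(5,2): flips 1 -> legal
(5,3): no bracket -> illegal
(5,5): flips 2 -> legal
(6,0): no bracket -> illegal
(6,1): no bracket -> illegal
(6,2): no bracket -> illegal
(6,3): no bracket -> illegal
(6,4): no bracket -> illegal
(6,5): flips 1 -> legal
W mobility = 8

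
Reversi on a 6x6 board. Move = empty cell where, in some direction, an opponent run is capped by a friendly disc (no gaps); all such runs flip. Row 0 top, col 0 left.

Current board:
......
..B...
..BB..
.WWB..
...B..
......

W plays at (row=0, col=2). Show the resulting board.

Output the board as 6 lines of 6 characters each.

Place W at (0,2); scan 8 dirs for brackets.
Dir NW: edge -> no flip
Dir N: edge -> no flip
Dir NE: edge -> no flip
Dir W: first cell '.' (not opp) -> no flip
Dir E: first cell '.' (not opp) -> no flip
Dir SW: first cell '.' (not opp) -> no flip
Dir S: opp run (1,2) (2,2) capped by W -> flip
Dir SE: first cell '.' (not opp) -> no flip
All flips: (1,2) (2,2)

Answer: ..W...
..W...
..WB..
.WWB..
...B..
......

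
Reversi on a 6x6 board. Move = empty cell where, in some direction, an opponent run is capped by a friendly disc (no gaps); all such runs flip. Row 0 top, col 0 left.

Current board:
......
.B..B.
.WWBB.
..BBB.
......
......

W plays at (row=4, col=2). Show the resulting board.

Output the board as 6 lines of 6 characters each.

Place W at (4,2); scan 8 dirs for brackets.
Dir NW: first cell '.' (not opp) -> no flip
Dir N: opp run (3,2) capped by W -> flip
Dir NE: opp run (3,3) (2,4), next='.' -> no flip
Dir W: first cell '.' (not opp) -> no flip
Dir E: first cell '.' (not opp) -> no flip
Dir SW: first cell '.' (not opp) -> no flip
Dir S: first cell '.' (not opp) -> no flip
Dir SE: first cell '.' (not opp) -> no flip
All flips: (3,2)

Answer: ......
.B..B.
.WWBB.
..WBB.
..W...
......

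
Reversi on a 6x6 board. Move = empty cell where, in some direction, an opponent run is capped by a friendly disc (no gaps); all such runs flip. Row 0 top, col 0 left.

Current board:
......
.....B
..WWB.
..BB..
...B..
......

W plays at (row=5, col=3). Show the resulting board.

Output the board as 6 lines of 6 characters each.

Place W at (5,3); scan 8 dirs for brackets.
Dir NW: first cell '.' (not opp) -> no flip
Dir N: opp run (4,3) (3,3) capped by W -> flip
Dir NE: first cell '.' (not opp) -> no flip
Dir W: first cell '.' (not opp) -> no flip
Dir E: first cell '.' (not opp) -> no flip
Dir SW: edge -> no flip
Dir S: edge -> no flip
Dir SE: edge -> no flip
All flips: (3,3) (4,3)

Answer: ......
.....B
..WWB.
..BW..
...W..
...W..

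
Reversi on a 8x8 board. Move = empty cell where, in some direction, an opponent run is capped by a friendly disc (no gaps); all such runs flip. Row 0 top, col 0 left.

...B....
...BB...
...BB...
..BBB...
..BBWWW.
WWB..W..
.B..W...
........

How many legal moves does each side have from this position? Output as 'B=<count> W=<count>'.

-- B to move --
(3,5): no bracket -> illegal
(3,6): no bracket -> illegal
(3,7): no bracket -> illegal
(4,0): no bracket -> illegal
(4,1): flips 1 -> legal
(4,7): flips 3 -> legal
(5,3): no bracket -> illegal
(5,4): flips 1 -> legal
(5,6): flips 1 -> legal
(5,7): no bracket -> illegal
(6,0): flips 1 -> legal
(6,2): no bracket -> illegal
(6,3): no bracket -> illegal
(6,5): no bracket -> illegal
(6,6): flips 2 -> legal
(7,3): no bracket -> illegal
(7,4): no bracket -> illegal
(7,5): no bracket -> illegal
B mobility = 6
-- W to move --
(0,2): no bracket -> illegal
(0,4): flips 3 -> legal
(0,5): no bracket -> illegal
(1,2): flips 2 -> legal
(1,5): flips 3 -> legal
(2,1): no bracket -> illegal
(2,2): flips 1 -> legal
(2,5): no bracket -> illegal
(3,1): no bracket -> illegal
(3,5): no bracket -> illegal
(4,1): flips 2 -> legal
(5,3): flips 1 -> legal
(5,4): no bracket -> illegal
(6,0): no bracket -> illegal
(6,2): no bracket -> illegal
(6,3): no bracket -> illegal
(7,0): no bracket -> illegal
(7,1): flips 1 -> legal
(7,2): flips 1 -> legal
W mobility = 8

Answer: B=6 W=8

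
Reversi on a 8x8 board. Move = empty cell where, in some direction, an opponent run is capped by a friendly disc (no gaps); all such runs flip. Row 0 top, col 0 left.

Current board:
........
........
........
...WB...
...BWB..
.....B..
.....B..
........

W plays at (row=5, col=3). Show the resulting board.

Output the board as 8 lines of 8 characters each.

Answer: ........
........
........
...WB...
...WWB..
...W.B..
.....B..
........

Derivation:
Place W at (5,3); scan 8 dirs for brackets.
Dir NW: first cell '.' (not opp) -> no flip
Dir N: opp run (4,3) capped by W -> flip
Dir NE: first cell 'W' (not opp) -> no flip
Dir W: first cell '.' (not opp) -> no flip
Dir E: first cell '.' (not opp) -> no flip
Dir SW: first cell '.' (not opp) -> no flip
Dir S: first cell '.' (not opp) -> no flip
Dir SE: first cell '.' (not opp) -> no flip
All flips: (4,3)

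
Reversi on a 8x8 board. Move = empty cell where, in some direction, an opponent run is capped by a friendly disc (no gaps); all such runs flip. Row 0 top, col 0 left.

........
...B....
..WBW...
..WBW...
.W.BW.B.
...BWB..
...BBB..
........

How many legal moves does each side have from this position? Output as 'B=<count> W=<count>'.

-- B to move --
(1,1): flips 1 -> legal
(1,2): no bracket -> illegal
(1,4): flips 4 -> legal
(1,5): flips 1 -> legal
(2,1): flips 2 -> legal
(2,5): flips 2 -> legal
(3,0): no bracket -> illegal
(3,1): flips 2 -> legal
(3,5): flips 3 -> legal
(4,0): no bracket -> illegal
(4,2): no bracket -> illegal
(4,5): flips 3 -> legal
(5,0): flips 2 -> legal
(5,1): no bracket -> illegal
(5,2): no bracket -> illegal
B mobility = 9
-- W to move --
(0,2): flips 1 -> legal
(0,3): no bracket -> illegal
(0,4): flips 1 -> legal
(1,2): flips 1 -> legal
(1,4): flips 1 -> legal
(3,5): no bracket -> illegal
(3,6): no bracket -> illegal
(3,7): no bracket -> illegal
(4,2): flips 2 -> legal
(4,5): no bracket -> illegal
(4,7): no bracket -> illegal
(5,2): flips 2 -> legal
(5,6): flips 1 -> legal
(5,7): no bracket -> illegal
(6,2): flips 1 -> legal
(6,6): flips 1 -> legal
(7,2): flips 1 -> legal
(7,3): no bracket -> illegal
(7,4): flips 1 -> legal
(7,5): no bracket -> illegal
(7,6): flips 1 -> legal
W mobility = 12

Answer: B=9 W=12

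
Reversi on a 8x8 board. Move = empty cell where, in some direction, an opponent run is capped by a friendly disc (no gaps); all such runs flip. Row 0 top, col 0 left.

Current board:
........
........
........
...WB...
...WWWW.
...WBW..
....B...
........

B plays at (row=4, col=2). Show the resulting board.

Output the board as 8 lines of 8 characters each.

Answer: ........
........
........
...WB...
..BWWWW.
...BBW..
....B...
........

Derivation:
Place B at (4,2); scan 8 dirs for brackets.
Dir NW: first cell '.' (not opp) -> no flip
Dir N: first cell '.' (not opp) -> no flip
Dir NE: opp run (3,3), next='.' -> no flip
Dir W: first cell '.' (not opp) -> no flip
Dir E: opp run (4,3) (4,4) (4,5) (4,6), next='.' -> no flip
Dir SW: first cell '.' (not opp) -> no flip
Dir S: first cell '.' (not opp) -> no flip
Dir SE: opp run (5,3) capped by B -> flip
All flips: (5,3)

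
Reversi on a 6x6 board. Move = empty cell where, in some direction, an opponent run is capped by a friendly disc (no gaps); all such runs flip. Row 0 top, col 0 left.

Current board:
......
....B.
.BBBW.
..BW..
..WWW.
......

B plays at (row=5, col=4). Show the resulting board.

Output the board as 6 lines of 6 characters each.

Answer: ......
....B.
.BBBW.
..BW..
..WBW.
....B.

Derivation:
Place B at (5,4); scan 8 dirs for brackets.
Dir NW: opp run (4,3) capped by B -> flip
Dir N: opp run (4,4), next='.' -> no flip
Dir NE: first cell '.' (not opp) -> no flip
Dir W: first cell '.' (not opp) -> no flip
Dir E: first cell '.' (not opp) -> no flip
Dir SW: edge -> no flip
Dir S: edge -> no flip
Dir SE: edge -> no flip
All flips: (4,3)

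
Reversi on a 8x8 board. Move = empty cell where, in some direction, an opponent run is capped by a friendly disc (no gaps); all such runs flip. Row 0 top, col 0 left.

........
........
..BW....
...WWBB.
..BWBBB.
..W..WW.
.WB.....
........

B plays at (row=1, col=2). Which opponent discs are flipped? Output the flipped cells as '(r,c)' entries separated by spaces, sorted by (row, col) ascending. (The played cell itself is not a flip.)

Answer: (2,3) (3,4)

Derivation:
Dir NW: first cell '.' (not opp) -> no flip
Dir N: first cell '.' (not opp) -> no flip
Dir NE: first cell '.' (not opp) -> no flip
Dir W: first cell '.' (not opp) -> no flip
Dir E: first cell '.' (not opp) -> no flip
Dir SW: first cell '.' (not opp) -> no flip
Dir S: first cell 'B' (not opp) -> no flip
Dir SE: opp run (2,3) (3,4) capped by B -> flip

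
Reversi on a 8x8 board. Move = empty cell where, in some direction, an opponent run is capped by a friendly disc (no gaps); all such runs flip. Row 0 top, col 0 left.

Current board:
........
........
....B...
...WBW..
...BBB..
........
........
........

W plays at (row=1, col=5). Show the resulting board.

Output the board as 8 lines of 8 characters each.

Answer: ........
.....W..
....W...
...WBW..
...BBB..
........
........
........

Derivation:
Place W at (1,5); scan 8 dirs for brackets.
Dir NW: first cell '.' (not opp) -> no flip
Dir N: first cell '.' (not opp) -> no flip
Dir NE: first cell '.' (not opp) -> no flip
Dir W: first cell '.' (not opp) -> no flip
Dir E: first cell '.' (not opp) -> no flip
Dir SW: opp run (2,4) capped by W -> flip
Dir S: first cell '.' (not opp) -> no flip
Dir SE: first cell '.' (not opp) -> no flip
All flips: (2,4)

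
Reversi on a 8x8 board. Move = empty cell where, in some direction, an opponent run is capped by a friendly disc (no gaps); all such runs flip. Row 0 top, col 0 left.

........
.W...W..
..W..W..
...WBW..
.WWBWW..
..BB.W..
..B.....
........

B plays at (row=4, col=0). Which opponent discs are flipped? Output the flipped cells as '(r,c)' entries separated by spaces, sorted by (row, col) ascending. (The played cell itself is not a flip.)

Dir NW: edge -> no flip
Dir N: first cell '.' (not opp) -> no flip
Dir NE: first cell '.' (not opp) -> no flip
Dir W: edge -> no flip
Dir E: opp run (4,1) (4,2) capped by B -> flip
Dir SW: edge -> no flip
Dir S: first cell '.' (not opp) -> no flip
Dir SE: first cell '.' (not opp) -> no flip

Answer: (4,1) (4,2)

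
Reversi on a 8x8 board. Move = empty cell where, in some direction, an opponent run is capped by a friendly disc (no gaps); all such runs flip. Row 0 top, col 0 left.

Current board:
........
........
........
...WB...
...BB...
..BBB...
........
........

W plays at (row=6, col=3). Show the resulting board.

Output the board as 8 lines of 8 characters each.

Place W at (6,3); scan 8 dirs for brackets.
Dir NW: opp run (5,2), next='.' -> no flip
Dir N: opp run (5,3) (4,3) capped by W -> flip
Dir NE: opp run (5,4), next='.' -> no flip
Dir W: first cell '.' (not opp) -> no flip
Dir E: first cell '.' (not opp) -> no flip
Dir SW: first cell '.' (not opp) -> no flip
Dir S: first cell '.' (not opp) -> no flip
Dir SE: first cell '.' (not opp) -> no flip
All flips: (4,3) (5,3)

Answer: ........
........
........
...WB...
...WB...
..BWB...
...W....
........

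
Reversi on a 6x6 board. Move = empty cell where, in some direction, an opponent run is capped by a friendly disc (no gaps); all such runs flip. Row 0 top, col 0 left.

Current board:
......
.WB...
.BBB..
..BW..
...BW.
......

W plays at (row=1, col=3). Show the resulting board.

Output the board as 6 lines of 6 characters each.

Place W at (1,3); scan 8 dirs for brackets.
Dir NW: first cell '.' (not opp) -> no flip
Dir N: first cell '.' (not opp) -> no flip
Dir NE: first cell '.' (not opp) -> no flip
Dir W: opp run (1,2) capped by W -> flip
Dir E: first cell '.' (not opp) -> no flip
Dir SW: opp run (2,2), next='.' -> no flip
Dir S: opp run (2,3) capped by W -> flip
Dir SE: first cell '.' (not opp) -> no flip
All flips: (1,2) (2,3)

Answer: ......
.WWW..
.BBW..
..BW..
...BW.
......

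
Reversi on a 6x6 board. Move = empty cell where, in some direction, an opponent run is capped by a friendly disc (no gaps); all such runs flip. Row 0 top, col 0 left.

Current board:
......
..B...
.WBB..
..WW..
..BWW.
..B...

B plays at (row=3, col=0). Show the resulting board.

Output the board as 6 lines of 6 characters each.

Answer: ......
..B...
.BBB..
B.WW..
..BWW.
..B...

Derivation:
Place B at (3,0); scan 8 dirs for brackets.
Dir NW: edge -> no flip
Dir N: first cell '.' (not opp) -> no flip
Dir NE: opp run (2,1) capped by B -> flip
Dir W: edge -> no flip
Dir E: first cell '.' (not opp) -> no flip
Dir SW: edge -> no flip
Dir S: first cell '.' (not opp) -> no flip
Dir SE: first cell '.' (not opp) -> no flip
All flips: (2,1)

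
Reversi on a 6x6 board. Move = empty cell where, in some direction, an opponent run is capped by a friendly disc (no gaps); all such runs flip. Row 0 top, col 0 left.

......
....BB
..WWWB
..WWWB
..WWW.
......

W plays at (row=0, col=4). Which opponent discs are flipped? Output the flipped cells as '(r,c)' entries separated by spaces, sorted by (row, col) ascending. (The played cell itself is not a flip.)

Answer: (1,4)

Derivation:
Dir NW: edge -> no flip
Dir N: edge -> no flip
Dir NE: edge -> no flip
Dir W: first cell '.' (not opp) -> no flip
Dir E: first cell '.' (not opp) -> no flip
Dir SW: first cell '.' (not opp) -> no flip
Dir S: opp run (1,4) capped by W -> flip
Dir SE: opp run (1,5), next=edge -> no flip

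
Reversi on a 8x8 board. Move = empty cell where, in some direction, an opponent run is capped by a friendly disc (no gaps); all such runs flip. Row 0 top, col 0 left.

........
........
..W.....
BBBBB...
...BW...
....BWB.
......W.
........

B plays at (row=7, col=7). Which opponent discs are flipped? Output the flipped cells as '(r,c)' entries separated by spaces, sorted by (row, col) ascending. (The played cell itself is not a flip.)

Answer: (4,4) (5,5) (6,6)

Derivation:
Dir NW: opp run (6,6) (5,5) (4,4) capped by B -> flip
Dir N: first cell '.' (not opp) -> no flip
Dir NE: edge -> no flip
Dir W: first cell '.' (not opp) -> no flip
Dir E: edge -> no flip
Dir SW: edge -> no flip
Dir S: edge -> no flip
Dir SE: edge -> no flip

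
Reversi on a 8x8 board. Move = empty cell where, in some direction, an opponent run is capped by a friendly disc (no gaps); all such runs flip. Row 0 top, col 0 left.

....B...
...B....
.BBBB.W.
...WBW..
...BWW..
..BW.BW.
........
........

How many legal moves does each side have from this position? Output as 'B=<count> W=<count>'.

Answer: B=9 W=11

Derivation:
-- B to move --
(1,5): no bracket -> illegal
(1,6): no bracket -> illegal
(1,7): no bracket -> illegal
(2,5): flips 2 -> legal
(2,7): no bracket -> illegal
(3,2): flips 1 -> legal
(3,6): flips 1 -> legal
(3,7): no bracket -> illegal
(4,2): flips 1 -> legal
(4,6): flips 3 -> legal
(4,7): no bracket -> illegal
(5,4): flips 2 -> legal
(5,7): flips 1 -> legal
(6,2): no bracket -> illegal
(6,3): flips 1 -> legal
(6,4): no bracket -> illegal
(6,5): no bracket -> illegal
(6,6): no bracket -> illegal
(6,7): flips 2 -> legal
B mobility = 9
-- W to move --
(0,2): flips 2 -> legal
(0,3): flips 2 -> legal
(0,5): no bracket -> illegal
(1,0): no bracket -> illegal
(1,1): flips 1 -> legal
(1,2): flips 2 -> legal
(1,4): flips 2 -> legal
(1,5): flips 1 -> legal
(2,0): no bracket -> illegal
(2,5): no bracket -> illegal
(3,0): no bracket -> illegal
(3,1): no bracket -> illegal
(3,2): no bracket -> illegal
(4,1): no bracket -> illegal
(4,2): flips 1 -> legal
(4,6): no bracket -> illegal
(5,1): flips 1 -> legal
(5,4): flips 1 -> legal
(6,1): no bracket -> illegal
(6,2): no bracket -> illegal
(6,3): no bracket -> illegal
(6,4): no bracket -> illegal
(6,5): flips 1 -> legal
(6,6): flips 1 -> legal
W mobility = 11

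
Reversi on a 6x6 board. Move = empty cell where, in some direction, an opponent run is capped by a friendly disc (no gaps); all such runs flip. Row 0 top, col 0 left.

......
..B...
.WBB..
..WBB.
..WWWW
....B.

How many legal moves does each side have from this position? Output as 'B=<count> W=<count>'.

Answer: B=9 W=9

Derivation:
-- B to move --
(1,0): flips 3 -> legal
(1,1): no bracket -> illegal
(2,0): flips 1 -> legal
(3,0): flips 1 -> legal
(3,1): flips 1 -> legal
(3,5): no bracket -> illegal
(4,1): flips 1 -> legal
(5,1): flips 1 -> legal
(5,2): flips 3 -> legal
(5,3): flips 1 -> legal
(5,5): flips 1 -> legal
B mobility = 9
-- W to move --
(0,1): flips 3 -> legal
(0,2): flips 2 -> legal
(0,3): flips 1 -> legal
(1,1): flips 2 -> legal
(1,3): flips 2 -> legal
(1,4): flips 1 -> legal
(2,4): flips 4 -> legal
(2,5): flips 1 -> legal
(3,1): no bracket -> illegal
(3,5): flips 2 -> legal
(5,3): no bracket -> illegal
(5,5): no bracket -> illegal
W mobility = 9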